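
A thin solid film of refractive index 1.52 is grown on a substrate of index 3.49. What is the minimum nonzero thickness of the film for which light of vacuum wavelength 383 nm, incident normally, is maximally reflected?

Ray reflecting at the top interface goes from n = 1.0 toward n = 1.52: a half-wave phase shift.
At the lower boundary (n = 1.52 to n = 3.49) the reflected ray undergoes a half-wave phase shift.
The two reflections carry the same phase change, so no net offset.
For strong reflection here: 2 n t = m λ.
Minimum nonzero at m = 1: t = λ / (2 n) = 383 / (2 × 1.52) = 126 nm.

126 nm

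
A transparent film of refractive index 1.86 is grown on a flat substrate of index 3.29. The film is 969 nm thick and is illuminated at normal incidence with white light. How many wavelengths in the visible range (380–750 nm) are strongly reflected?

5

At the upper boundary (n = 1.0 to n = 1.86) the reflected ray undergoes a half-wave phase shift.
At the lower boundary (n = 1.86 to n = 3.29) the reflected ray undergoes a half-wave phase shift.
Zero or two π shifts → no net half-wave offset.
So the condition for constructive reflection is 2 n t = m λ.
λ = 2 n t / m = 3605 / m nm.
m=4: 901 nm (IR); m=5: 721 nm (visible); m=6: 601 nm (visible); m=7: 515 nm (visible); m=8: 451 nm (visible); m=9: 401 nm (visible); m=10: 360 nm (UV).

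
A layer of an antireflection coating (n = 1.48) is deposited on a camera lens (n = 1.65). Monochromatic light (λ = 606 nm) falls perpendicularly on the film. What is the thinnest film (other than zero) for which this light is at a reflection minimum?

102 nm

Top surface (1.0 → 1.48): reflection off a higher-index medium gives a half-wave phase shift.
Ray reflecting at the bottom interface goes from n = 1.48 toward n = 1.65: a half-wave phase shift.
The two reflections carry the same phase change, so no net offset.
For weak reflection here: 2 n t = (m + ½) λ.
Minimum at m = 0: t = λ / (4 n) = 606 / (4 × 1.48) = 102 nm.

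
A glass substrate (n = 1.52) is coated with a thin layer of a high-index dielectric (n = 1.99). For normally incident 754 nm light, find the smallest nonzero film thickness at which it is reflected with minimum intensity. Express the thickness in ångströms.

1894 Å

At the upper boundary (n = 1.0 to n = 1.99) the reflected ray undergoes a half-wave phase shift.
At the lower boundary (n = 1.99 to n = 1.52) the reflected ray undergoes no phase shift.
The two reflections differ by half a wavelength.
So the condition for destructive reflection is 2 n t = m λ.
Minimum nonzero at m = 1: t = λ / (2 n) = 754 / (2 × 1.99) = 189 nm.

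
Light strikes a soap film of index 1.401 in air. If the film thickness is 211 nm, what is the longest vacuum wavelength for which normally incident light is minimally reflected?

591 nm

At the upper boundary (n = 1.0 to n = 1.401) the reflected ray undergoes a half-wave phase shift.
Ray reflecting at the bottom interface goes from n = 1.401 toward n = 1.0: no phase shift.
The two reflections differ by half a wavelength.
For dark reflection here: 2 n t = m λ.
λ = 2 n t / m. The longest wavelength is m = 1: λ = 2 × 1.401 × 211 / 1.00 = 591 nm.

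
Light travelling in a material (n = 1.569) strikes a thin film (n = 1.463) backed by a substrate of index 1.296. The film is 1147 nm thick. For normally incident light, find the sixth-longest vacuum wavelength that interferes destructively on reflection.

610 nm

Ray reflecting at the top interface goes from n = 1.569 toward n = 1.463: no phase shift.
At the lower boundary (n = 1.463 to n = 1.296) the reflected ray undergoes no phase shift.
Zero or two π shifts → no net half-wave offset.
So the condition for destructive reflection is 2 n t = (m + ½) λ.
λ = 2 n t / (m + ½). The sixth-longest wavelength is m = 5: λ = 2 × 1.463 × 1147 / 5.50 = 610 nm.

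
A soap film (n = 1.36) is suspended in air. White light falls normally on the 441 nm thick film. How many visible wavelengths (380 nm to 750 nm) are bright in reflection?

1

Top surface (1.0 → 1.36): reflection off a higher-index medium gives a half-wave phase shift.
Ray reflecting at the bottom interface goes from n = 1.36 toward n = 1.0: no phase shift.
The two reflections differ by half a wavelength.
With one net inversion, constructive interference in reflection requires 2 n t = (m + ½) λ.
λ = 2 n t / (m + ½) = 1200 / (m + ½) nm.
m=1: 800 nm (IR); m=2: 480 nm (visible); m=3: 343 nm (UV).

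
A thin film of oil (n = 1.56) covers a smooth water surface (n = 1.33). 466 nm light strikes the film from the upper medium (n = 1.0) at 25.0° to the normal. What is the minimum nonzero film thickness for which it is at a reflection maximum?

Ray reflecting at the top interface goes from n = 1.0 toward n = 1.56: a half-wave phase shift.
Bottom surface (1.56 → 1.33): reflection off a lower-index medium gives no phase shift.
Exactly one π shift → a net half-wave offset.
For maximum reflection here: 2 n t cos θ_r = (m + ½) λ.
Snell's law: 1.0 sin 25.0° = 1.56 sin θ_r → sin θ_r = 0.271, cos θ_r = 0.963.
Minimum at m = 0: t = λ / (4 n cos θ_r) = 466 / (4 × 1.56 × 0.963) = 77.6 nm.

77.6 nm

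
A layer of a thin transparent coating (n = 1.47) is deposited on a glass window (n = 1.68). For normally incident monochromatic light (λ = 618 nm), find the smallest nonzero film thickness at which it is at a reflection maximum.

At the upper boundary (n = 1.0 to n = 1.47) the reflected ray undergoes a half-wave phase shift.
Ray reflecting at the bottom interface goes from n = 1.47 toward n = 1.68: a half-wave phase shift.
Zero or two π shifts → no net half-wave offset.
For strong reflection here: 2 n t = m λ.
Minimum nonzero at m = 1: t = λ / (2 n) = 618 / (2 × 1.47) = 210 nm.

210 nm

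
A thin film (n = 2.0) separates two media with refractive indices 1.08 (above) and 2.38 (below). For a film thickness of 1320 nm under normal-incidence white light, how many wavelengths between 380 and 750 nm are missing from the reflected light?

7

Top surface (1.08 → 2.0): reflection off a higher-index medium gives a half-wave phase shift.
Ray reflecting at the bottom interface goes from n = 2.0 toward n = 2.38: a half-wave phase shift.
Zero or two π shifts → no net half-wave offset.
With no net inversion, destructive interference in reflection requires 2 n t = (m + ½) λ.
λ = 2 n t / (m + ½) = 5280 / (m + ½) nm.
m=6: 812 nm (IR); m=7: 704 nm (visible); m=8: 621 nm (visible); m=9: 556 nm (visible); m=10: 503 nm (visible); m=11: 459 nm (visible); m=12: 422 nm (visible); m=13: 391 nm (visible); m=14: 364 nm (UV).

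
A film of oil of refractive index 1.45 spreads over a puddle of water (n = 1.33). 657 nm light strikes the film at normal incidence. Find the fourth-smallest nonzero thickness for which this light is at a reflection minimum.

At the upper boundary (n = 1.0 to n = 1.45) the reflected ray undergoes a half-wave phase shift.
At the lower boundary (n = 1.45 to n = 1.33) the reflected ray undergoes no phase shift.
Exactly one π shift → a net half-wave offset.
So the condition for destructive reflection is 2 n t = m λ.
The fourth-smallest nonzero thickness corresponds to m = 4: t = m λ / (2 n) = 4.00 × 657 / (2 × 1.45) = 906 nm.

906 nm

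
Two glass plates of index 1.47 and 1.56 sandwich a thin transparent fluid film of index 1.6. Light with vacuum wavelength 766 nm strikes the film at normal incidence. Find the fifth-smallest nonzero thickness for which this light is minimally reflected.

1197 nm

Ray reflecting at the top interface goes from n = 1.47 toward n = 1.6: a half-wave phase shift.
Ray reflecting at the bottom interface goes from n = 1.6 toward n = 1.56: no phase shift.
The two reflections differ by half a wavelength.
So the condition for destructive reflection is 2 n t = m λ.
The fifth-smallest nonzero thickness corresponds to m = 5: t = m λ / (2 n) = 5.00 × 766 / (2 × 1.6) = 1197 nm.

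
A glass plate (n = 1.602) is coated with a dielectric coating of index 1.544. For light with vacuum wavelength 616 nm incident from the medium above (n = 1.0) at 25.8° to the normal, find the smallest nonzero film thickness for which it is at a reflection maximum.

208 nm

Top surface (1.0 → 1.544): reflection off a higher-index medium gives a half-wave phase shift.
Bottom surface (1.544 → 1.602): reflection off a higher-index medium gives a half-wave phase shift.
The two reflections carry the same phase change, so no net offset.
With no net inversion, constructive interference in reflection requires 2 n t cos θ_r = m λ.
Snell's law: 1.0 sin 25.8° = 1.544 sin θ_r → sin θ_r = 0.282, cos θ_r = 0.959.
Minimum nonzero at m = 1: t = λ / (2 n cos θ_r) = 616 / (2 × 1.544 × 0.959) = 208 nm.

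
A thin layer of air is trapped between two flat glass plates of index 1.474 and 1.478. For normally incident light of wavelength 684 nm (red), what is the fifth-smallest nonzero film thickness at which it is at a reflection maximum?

Top surface (1.474 → 1.0): reflection off a lower-index medium gives no phase shift.
Ray reflecting at the bottom interface goes from n = 1.0 toward n = 1.478: a half-wave phase shift.
Net: one phase inversion between the two reflected rays.
For strong reflection here: 2 n t = (m + ½) λ.
The fifth-smallest nonzero thickness corresponds to m = 4: t = (m + ½) λ / (2 n) = 4.50 × 684 / (2 × 1.0) = 1539 nm.

1539 nm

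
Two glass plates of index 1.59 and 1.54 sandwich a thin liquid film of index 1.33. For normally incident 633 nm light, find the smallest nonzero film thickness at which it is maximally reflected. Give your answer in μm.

0.119 μm

At the upper boundary (n = 1.59 to n = 1.33) the reflected ray undergoes no phase shift.
At the lower boundary (n = 1.33 to n = 1.54) the reflected ray undergoes a half-wave phase shift.
Exactly one π shift → a net half-wave offset.
So the condition for constructive reflection is 2 n t = (m + ½) λ.
Minimum at m = 0: t = λ / (4 n) = 633 / (4 × 1.33) = 119 nm.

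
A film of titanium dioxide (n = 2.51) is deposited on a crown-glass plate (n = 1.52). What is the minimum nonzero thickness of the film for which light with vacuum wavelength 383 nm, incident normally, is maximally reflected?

38.1 nm

Top surface (1.0 → 2.51): reflection off a higher-index medium gives a half-wave phase shift.
At the lower boundary (n = 2.51 to n = 1.52) the reflected ray undergoes no phase shift.
The two reflections differ by half a wavelength.
With one net inversion, constructive interference in reflection requires 2 n t = (m + ½) λ.
Minimum at m = 0: t = λ / (4 n) = 383 / (4 × 2.51) = 38.1 nm.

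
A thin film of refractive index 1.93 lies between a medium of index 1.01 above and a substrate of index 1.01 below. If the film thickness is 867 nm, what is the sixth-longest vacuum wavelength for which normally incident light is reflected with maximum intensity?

At the upper boundary (n = 1.01 to n = 1.93) the reflected ray undergoes a half-wave phase shift.
Bottom surface (1.93 → 1.01): reflection off a lower-index medium gives no phase shift.
The two reflections differ by half a wavelength.
With one net inversion, constructive interference in reflection requires 2 n t = (m + ½) λ.
λ = 2 n t / (m + ½). The sixth-longest wavelength is m = 5: λ = 2 × 1.93 × 867 / 5.50 = 608 nm.

608 nm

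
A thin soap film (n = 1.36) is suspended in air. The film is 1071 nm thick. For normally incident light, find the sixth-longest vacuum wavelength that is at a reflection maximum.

Top surface (1.0 → 1.36): reflection off a higher-index medium gives a half-wave phase shift.
Ray reflecting at the bottom interface goes from n = 1.36 toward n = 1.0: no phase shift.
The two reflections differ by half a wavelength.
With one net inversion, constructive interference in reflection requires 2 n t = (m + ½) λ.
λ = 2 n t / (m + ½). The sixth-longest wavelength is m = 5: λ = 2 × 1.36 × 1071 / 5.50 = 530 nm.

530 nm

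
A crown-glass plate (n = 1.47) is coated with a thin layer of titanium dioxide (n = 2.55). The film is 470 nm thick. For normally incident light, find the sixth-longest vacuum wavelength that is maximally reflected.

Ray reflecting at the top interface goes from n = 1.0 toward n = 2.55: a half-wave phase shift.
At the lower boundary (n = 2.55 to n = 1.47) the reflected ray undergoes no phase shift.
Net: one phase inversion between the two reflected rays.
For maximum reflection here: 2 n t = (m + ½) λ.
λ = 2 n t / (m + ½). The sixth-longest wavelength is m = 5: λ = 2 × 2.55 × 470 / 5.50 = 436 nm.

436 nm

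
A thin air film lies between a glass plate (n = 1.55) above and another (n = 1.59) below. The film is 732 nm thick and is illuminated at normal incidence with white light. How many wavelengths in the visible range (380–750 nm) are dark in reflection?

2

At the upper boundary (n = 1.55 to n = 1.0) the reflected ray undergoes no phase shift.
At the lower boundary (n = 1.0 to n = 1.59) the reflected ray undergoes a half-wave phase shift.
Net: one phase inversion between the two reflected rays.
For dark reflection here: 2 n t = m λ.
λ = 2 n t / m = 1464 / m nm.
m=1: 1464 nm (IR); m=2: 732 nm (visible); m=3: 488 nm (visible); m=4: 366 nm (UV).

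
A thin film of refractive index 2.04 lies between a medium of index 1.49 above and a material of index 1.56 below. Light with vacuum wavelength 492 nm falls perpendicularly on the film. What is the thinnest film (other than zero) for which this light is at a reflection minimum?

121 nm

At the upper boundary (n = 1.49 to n = 2.04) the reflected ray undergoes a half-wave phase shift.
Bottom surface (2.04 → 1.56): reflection off a lower-index medium gives no phase shift.
Exactly one π shift → a net half-wave offset.
For weak reflection here: 2 n t = m λ.
Minimum nonzero at m = 1: t = λ / (2 n) = 492 / (2 × 2.04) = 121 nm.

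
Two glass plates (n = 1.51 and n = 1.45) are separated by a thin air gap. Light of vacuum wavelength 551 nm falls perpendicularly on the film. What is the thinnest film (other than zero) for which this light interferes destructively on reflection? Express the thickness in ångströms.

At the upper boundary (n = 1.51 to n = 1.0) the reflected ray undergoes no phase shift.
At the lower boundary (n = 1.0 to n = 1.45) the reflected ray undergoes a half-wave phase shift.
Exactly one π shift → a net half-wave offset.
So the condition for destructive reflection is 2 n t = m λ.
Minimum nonzero at m = 1: t = λ / (2 n) = 551 / (2 × 1.0) = 276 nm.

2755 Å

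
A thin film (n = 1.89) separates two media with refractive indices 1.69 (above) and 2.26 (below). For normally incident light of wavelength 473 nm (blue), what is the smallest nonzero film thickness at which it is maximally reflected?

Ray reflecting at the top interface goes from n = 1.69 toward n = 1.89: a half-wave phase shift.
Bottom surface (1.89 → 2.26): reflection off a higher-index medium gives a half-wave phase shift.
Net: no relative phase inversion (both shifts match).
With no net inversion, constructive interference in reflection requires 2 n t = m λ.
The smallest nonzero thickness corresponds to m = 1: t = m λ / (2 n) = 1.00 × 473 / (2 × 1.89) = 125 nm.

125 nm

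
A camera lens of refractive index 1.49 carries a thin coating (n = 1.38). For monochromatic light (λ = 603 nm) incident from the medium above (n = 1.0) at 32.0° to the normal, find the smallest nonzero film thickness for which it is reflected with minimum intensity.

118 nm

Top surface (1.0 → 1.38): reflection off a higher-index medium gives a half-wave phase shift.
Bottom surface (1.38 → 1.49): reflection off a higher-index medium gives a half-wave phase shift.
The two reflections carry the same phase change, so no net offset.
For weak reflection here: 2 n t cos θ_r = (m + ½) λ.
Snell's law: 1.0 sin 32.0° = 1.38 sin θ_r → sin θ_r = 0.384, cos θ_r = 0.923.
Minimum at m = 0: t = λ / (4 n cos θ_r) = 603 / (4 × 1.38 × 0.923) = 118 nm.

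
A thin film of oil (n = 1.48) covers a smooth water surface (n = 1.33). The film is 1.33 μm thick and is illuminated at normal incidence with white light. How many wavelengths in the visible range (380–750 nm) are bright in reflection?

At the upper boundary (n = 1.0 to n = 1.48) the reflected ray undergoes a half-wave phase shift.
Ray reflecting at the bottom interface goes from n = 1.48 toward n = 1.33: no phase shift.
Exactly one π shift → a net half-wave offset.
With one net inversion, constructive interference in reflection requires 2 n t = (m + ½) λ.
λ = 2 n t / (m + ½) = 3937 / (m + ½) nm.
m=4: 875 nm (IR); m=5: 716 nm (visible); m=6: 606 nm (visible); m=7: 525 nm (visible); m=8: 463 nm (visible); m=9: 414 nm (visible); m=10: 375 nm (UV).

5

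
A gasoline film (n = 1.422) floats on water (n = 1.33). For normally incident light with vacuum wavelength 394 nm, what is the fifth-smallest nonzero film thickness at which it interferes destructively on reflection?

693 nm

Ray reflecting at the top interface goes from n = 1.0 toward n = 1.422: a half-wave phase shift.
Ray reflecting at the bottom interface goes from n = 1.422 toward n = 1.33: no phase shift.
Net: one phase inversion between the two reflected rays.
So the condition for destructive reflection is 2 n t = m λ.
The fifth-smallest nonzero thickness corresponds to m = 5: t = m λ / (2 n) = 5.00 × 394 / (2 × 1.422) = 693 nm.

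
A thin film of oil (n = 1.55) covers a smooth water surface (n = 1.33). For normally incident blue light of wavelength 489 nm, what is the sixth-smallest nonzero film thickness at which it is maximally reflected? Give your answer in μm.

0.868 μm

Top surface (1.0 → 1.55): reflection off a higher-index medium gives a half-wave phase shift.
At the lower boundary (n = 1.55 to n = 1.33) the reflected ray undergoes no phase shift.
Net: one phase inversion between the two reflected rays.
With one net inversion, constructive interference in reflection requires 2 n t = (m + ½) λ.
The sixth-smallest nonzero thickness corresponds to m = 5: t = (m + ½) λ / (2 n) = 5.50 × 489 / (2 × 1.55) = 868 nm.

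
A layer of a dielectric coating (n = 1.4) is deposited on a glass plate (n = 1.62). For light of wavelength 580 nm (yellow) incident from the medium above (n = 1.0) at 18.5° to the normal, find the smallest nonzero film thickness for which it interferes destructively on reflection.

Ray reflecting at the top interface goes from n = 1.0 toward n = 1.4: a half-wave phase shift.
Bottom surface (1.4 → 1.62): reflection off a higher-index medium gives a half-wave phase shift.
Net: no relative phase inversion (both shifts match).
For minimum reflection here: 2 n t cos θ_r = (m + ½) λ.
Snell's law: 1.0 sin 18.5° = 1.4 sin θ_r → sin θ_r = 0.227, cos θ_r = 0.974.
Minimum at m = 0: t = λ / (4 n cos θ_r) = 580 / (4 × 1.4 × 0.974) = 106 nm.

106 nm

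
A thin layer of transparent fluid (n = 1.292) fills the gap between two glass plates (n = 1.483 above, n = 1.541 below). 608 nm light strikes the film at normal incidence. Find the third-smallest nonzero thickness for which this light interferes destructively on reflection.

At the upper boundary (n = 1.483 to n = 1.292) the reflected ray undergoes no phase shift.
At the lower boundary (n = 1.292 to n = 1.541) the reflected ray undergoes a half-wave phase shift.
The two reflections differ by half a wavelength.
So the condition for destructive reflection is 2 n t = m λ.
The third-smallest nonzero thickness corresponds to m = 3: t = m λ / (2 n) = 3.00 × 608 / (2 × 1.292) = 706 nm.

706 nm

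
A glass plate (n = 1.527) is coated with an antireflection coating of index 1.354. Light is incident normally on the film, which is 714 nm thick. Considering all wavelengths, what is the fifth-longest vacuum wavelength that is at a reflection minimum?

430 nm

Ray reflecting at the top interface goes from n = 1.0 toward n = 1.354: a half-wave phase shift.
Bottom surface (1.354 → 1.527): reflection off a higher-index medium gives a half-wave phase shift.
The two reflections carry the same phase change, so no net offset.
So the condition for destructive reflection is 2 n t = (m + ½) λ.
λ = 2 n t / (m + ½). The fifth-longest wavelength is m = 4: λ = 2 × 1.354 × 714 / 4.50 = 430 nm.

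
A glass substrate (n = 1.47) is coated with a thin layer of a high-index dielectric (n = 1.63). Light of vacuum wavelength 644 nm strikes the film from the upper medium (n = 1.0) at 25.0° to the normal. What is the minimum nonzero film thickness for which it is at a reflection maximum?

102 nm

At the upper boundary (n = 1.0 to n = 1.63) the reflected ray undergoes a half-wave phase shift.
At the lower boundary (n = 1.63 to n = 1.47) the reflected ray undergoes no phase shift.
Net: one phase inversion between the two reflected rays.
With one net inversion, constructive interference in reflection requires 2 n t cos θ_r = (m + ½) λ.
Snell's law: 1.0 sin 25.0° = 1.63 sin θ_r → sin θ_r = 0.259, cos θ_r = 0.966.
Minimum at m = 0: t = λ / (4 n cos θ_r) = 644 / (4 × 1.63 × 0.966) = 102 nm.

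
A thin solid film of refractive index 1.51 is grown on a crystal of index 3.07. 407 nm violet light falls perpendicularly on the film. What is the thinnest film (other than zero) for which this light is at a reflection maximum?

135 nm

Ray reflecting at the top interface goes from n = 1.0 toward n = 1.51: a half-wave phase shift.
At the lower boundary (n = 1.51 to n = 3.07) the reflected ray undergoes a half-wave phase shift.
Zero or two π shifts → no net half-wave offset.
With no net inversion, constructive interference in reflection requires 2 n t = m λ.
Minimum nonzero at m = 1: t = λ / (2 n) = 407 / (2 × 1.51) = 135 nm.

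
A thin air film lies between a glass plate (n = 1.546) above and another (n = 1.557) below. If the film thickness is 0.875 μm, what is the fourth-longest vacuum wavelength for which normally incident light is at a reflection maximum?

500 nm

Top surface (1.546 → 1.0): reflection off a lower-index medium gives no phase shift.
Bottom surface (1.0 → 1.557): reflection off a higher-index medium gives a half-wave phase shift.
Exactly one π shift → a net half-wave offset.
With one net inversion, constructive interference in reflection requires 2 n t = (m + ½) λ.
λ = 2 n t / (m + ½). The fourth-longest wavelength is m = 3: λ = 2 × 1.0 × 875 / 3.50 = 500 nm.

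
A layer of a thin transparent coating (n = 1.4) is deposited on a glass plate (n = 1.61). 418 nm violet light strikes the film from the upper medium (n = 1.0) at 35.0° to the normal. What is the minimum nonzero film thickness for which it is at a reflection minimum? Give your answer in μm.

0.0818 μm

Ray reflecting at the top interface goes from n = 1.0 toward n = 1.4: a half-wave phase shift.
Bottom surface (1.4 → 1.61): reflection off a higher-index medium gives a half-wave phase shift.
Net: no relative phase inversion (both shifts match).
For weak reflection here: 2 n t cos θ_r = (m + ½) λ.
Snell's law: 1.0 sin 35.0° = 1.4 sin θ_r → sin θ_r = 0.410, cos θ_r = 0.912.
Minimum at m = 0: t = λ / (4 n cos θ_r) = 418 / (4 × 1.4 × 0.912) = 81.8 nm.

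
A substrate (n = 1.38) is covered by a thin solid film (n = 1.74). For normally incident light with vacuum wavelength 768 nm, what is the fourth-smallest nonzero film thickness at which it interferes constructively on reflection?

772 nm

Top surface (1.0 → 1.74): reflection off a higher-index medium gives a half-wave phase shift.
Bottom surface (1.74 → 1.38): reflection off a lower-index medium gives no phase shift.
The two reflections differ by half a wavelength.
So the condition for constructive reflection is 2 n t = (m + ½) λ.
The fourth-smallest nonzero thickness corresponds to m = 3: t = (m + ½) λ / (2 n) = 3.50 × 768 / (2 × 1.74) = 772 nm.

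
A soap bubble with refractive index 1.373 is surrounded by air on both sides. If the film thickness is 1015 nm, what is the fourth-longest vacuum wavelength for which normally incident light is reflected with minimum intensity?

697 nm

Ray reflecting at the top interface goes from n = 1.0 toward n = 1.373: a half-wave phase shift.
At the lower boundary (n = 1.373 to n = 1.0) the reflected ray undergoes no phase shift.
Net: one phase inversion between the two reflected rays.
With one net inversion, destructive interference in reflection requires 2 n t = m λ.
λ = 2 n t / m. The fourth-longest wavelength is m = 4: λ = 2 × 1.373 × 1015 / 4.00 = 697 nm.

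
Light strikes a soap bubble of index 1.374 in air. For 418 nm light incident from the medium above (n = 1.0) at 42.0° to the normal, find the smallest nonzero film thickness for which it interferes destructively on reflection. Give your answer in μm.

0.174 μm

At the upper boundary (n = 1.0 to n = 1.374) the reflected ray undergoes a half-wave phase shift.
Ray reflecting at the bottom interface goes from n = 1.374 toward n = 1.0: no phase shift.
Net: one phase inversion between the two reflected rays.
So the condition for destructive reflection is 2 n t cos θ_r = m λ.
Snell's law: 1.0 sin 42.0° = 1.374 sin θ_r → sin θ_r = 0.487, cos θ_r = 0.873.
Minimum nonzero at m = 1: t = λ / (2 n cos θ_r) = 418 / (2 × 1.374 × 0.873) = 174 nm.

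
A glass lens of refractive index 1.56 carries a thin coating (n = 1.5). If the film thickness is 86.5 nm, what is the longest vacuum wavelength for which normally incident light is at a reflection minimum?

519 nm

At the upper boundary (n = 1.0 to n = 1.5) the reflected ray undergoes a half-wave phase shift.
At the lower boundary (n = 1.5 to n = 1.56) the reflected ray undergoes a half-wave phase shift.
Net: no relative phase inversion (both shifts match).
With no net inversion, destructive interference in reflection requires 2 n t = (m + ½) λ.
λ = 2 n t / (m + ½). The longest wavelength is m = 0: λ = 2 × 1.5 × 86.5 / 0.500 = 519 nm.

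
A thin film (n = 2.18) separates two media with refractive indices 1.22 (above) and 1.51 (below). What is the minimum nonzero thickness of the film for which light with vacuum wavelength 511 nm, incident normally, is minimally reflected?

Ray reflecting at the top interface goes from n = 1.22 toward n = 2.18: a half-wave phase shift.
Bottom surface (2.18 → 1.51): reflection off a lower-index medium gives no phase shift.
Exactly one π shift → a net half-wave offset.
With one net inversion, destructive interference in reflection requires 2 n t = m λ.
Minimum nonzero at m = 1: t = λ / (2 n) = 511 / (2 × 2.18) = 117 nm.

117 nm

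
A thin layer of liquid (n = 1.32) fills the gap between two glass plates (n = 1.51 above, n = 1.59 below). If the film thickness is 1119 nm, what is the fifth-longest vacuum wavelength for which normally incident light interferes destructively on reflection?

At the upper boundary (n = 1.51 to n = 1.32) the reflected ray undergoes no phase shift.
At the lower boundary (n = 1.32 to n = 1.59) the reflected ray undergoes a half-wave phase shift.
Net: one phase inversion between the two reflected rays.
With one net inversion, destructive interference in reflection requires 2 n t = m λ.
λ = 2 n t / m. The fifth-longest wavelength is m = 5: λ = 2 × 1.32 × 1119 / 5.00 = 591 nm.

591 nm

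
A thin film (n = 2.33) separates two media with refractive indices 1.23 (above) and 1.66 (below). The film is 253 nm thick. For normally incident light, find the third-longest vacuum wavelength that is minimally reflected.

At the upper boundary (n = 1.23 to n = 2.33) the reflected ray undergoes a half-wave phase shift.
Ray reflecting at the bottom interface goes from n = 2.33 toward n = 1.66: no phase shift.
Net: one phase inversion between the two reflected rays.
So the condition for destructive reflection is 2 n t = m λ.
λ = 2 n t / m. The third-longest wavelength is m = 3: λ = 2 × 2.33 × 253 / 3.00 = 393 nm.

393 nm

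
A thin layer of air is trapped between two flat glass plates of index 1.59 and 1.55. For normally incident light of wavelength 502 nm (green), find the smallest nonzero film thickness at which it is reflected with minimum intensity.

251 nm

Top surface (1.59 → 1.0): reflection off a lower-index medium gives no phase shift.
Ray reflecting at the bottom interface goes from n = 1.0 toward n = 1.55: a half-wave phase shift.
Exactly one π shift → a net half-wave offset.
So the condition for destructive reflection is 2 n t = m λ.
Minimum nonzero at m = 1: t = λ / (2 n) = 502 / (2 × 1.0) = 251 nm.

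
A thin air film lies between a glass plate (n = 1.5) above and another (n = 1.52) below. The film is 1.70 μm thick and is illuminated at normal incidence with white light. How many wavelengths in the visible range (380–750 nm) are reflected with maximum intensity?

At the upper boundary (n = 1.5 to n = 1.0) the reflected ray undergoes no phase shift.
Ray reflecting at the bottom interface goes from n = 1.0 toward n = 1.52: a half-wave phase shift.
Net: one phase inversion between the two reflected rays.
With one net inversion, constructive interference in reflection requires 2 n t = (m + ½) λ.
λ = 2 n t / (m + ½) = 3400 / (m + ½) nm.
m=4: 756 nm (IR); m=5: 618 nm (visible); m=6: 523 nm (visible); m=7: 453 nm (visible); m=8: 400 nm (visible); m=9: 358 nm (UV).

4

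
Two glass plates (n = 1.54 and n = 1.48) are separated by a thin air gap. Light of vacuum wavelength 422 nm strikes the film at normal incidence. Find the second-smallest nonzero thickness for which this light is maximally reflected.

317 nm

Ray reflecting at the top interface goes from n = 1.54 toward n = 1.0: no phase shift.
At the lower boundary (n = 1.0 to n = 1.48) the reflected ray undergoes a half-wave phase shift.
Exactly one π shift → a net half-wave offset.
For bright reflection here: 2 n t = (m + ½) λ.
The second-smallest nonzero thickness corresponds to m = 1: t = (m + ½) λ / (2 n) = 1.50 × 422 / (2 × 1.0) = 317 nm.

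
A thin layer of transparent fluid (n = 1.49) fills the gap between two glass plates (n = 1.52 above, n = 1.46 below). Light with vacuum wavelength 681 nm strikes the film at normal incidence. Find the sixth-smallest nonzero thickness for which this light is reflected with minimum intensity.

1257 nm

Ray reflecting at the top interface goes from n = 1.52 toward n = 1.49: no phase shift.
Ray reflecting at the bottom interface goes from n = 1.49 toward n = 1.46: no phase shift.
Zero or two π shifts → no net half-wave offset.
With no net inversion, destructive interference in reflection requires 2 n t = (m + ½) λ.
The sixth-smallest nonzero thickness corresponds to m = 5: t = (m + ½) λ / (2 n) = 5.50 × 681 / (2 × 1.49) = 1257 nm.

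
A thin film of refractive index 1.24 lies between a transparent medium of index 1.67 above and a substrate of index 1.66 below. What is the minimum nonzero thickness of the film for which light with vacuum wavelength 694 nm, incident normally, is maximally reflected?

140 nm

At the upper boundary (n = 1.67 to n = 1.24) the reflected ray undergoes no phase shift.
Bottom surface (1.24 → 1.66): reflection off a higher-index medium gives a half-wave phase shift.
Exactly one π shift → a net half-wave offset.
With one net inversion, constructive interference in reflection requires 2 n t = (m + ½) λ.
Minimum at m = 0: t = λ / (4 n) = 694 / (4 × 1.24) = 140 nm.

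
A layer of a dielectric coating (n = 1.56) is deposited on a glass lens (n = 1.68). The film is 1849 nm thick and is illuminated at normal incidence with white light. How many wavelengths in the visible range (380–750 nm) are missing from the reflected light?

7

Top surface (1.0 → 1.56): reflection off a higher-index medium gives a half-wave phase shift.
Ray reflecting at the bottom interface goes from n = 1.56 toward n = 1.68: a half-wave phase shift.
Net: no relative phase inversion (both shifts match).
So the condition for destructive reflection is 2 n t = (m + ½) λ.
λ = 2 n t / (m + ½) = 5769 / (m + ½) nm.
m=7: 769 nm (IR); m=8: 679 nm (visible); m=9: 607 nm (visible); m=10: 549 nm (visible); m=11: 502 nm (visible); m=12: 462 nm (visible); m=13: 427 nm (visible); m=14: 398 nm (visible); m=15: 372 nm (UV).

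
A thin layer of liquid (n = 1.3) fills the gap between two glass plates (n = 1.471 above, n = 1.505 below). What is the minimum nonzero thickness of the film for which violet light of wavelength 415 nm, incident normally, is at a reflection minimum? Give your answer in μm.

0.160 μm

At the upper boundary (n = 1.471 to n = 1.3) the reflected ray undergoes no phase shift.
At the lower boundary (n = 1.3 to n = 1.505) the reflected ray undergoes a half-wave phase shift.
The two reflections differ by half a wavelength.
With one net inversion, destructive interference in reflection requires 2 n t = m λ.
Minimum nonzero at m = 1: t = λ / (2 n) = 415 / (2 × 1.3) = 160 nm.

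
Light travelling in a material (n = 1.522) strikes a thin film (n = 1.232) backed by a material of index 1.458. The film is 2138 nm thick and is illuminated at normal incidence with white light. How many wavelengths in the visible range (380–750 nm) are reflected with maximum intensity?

At the upper boundary (n = 1.522 to n = 1.232) the reflected ray undergoes no phase shift.
Ray reflecting at the bottom interface goes from n = 1.232 toward n = 1.458: a half-wave phase shift.
Exactly one π shift → a net half-wave offset.
So the condition for constructive reflection is 2 n t = (m + ½) λ.
λ = 2 n t / (m + ½) = 5268 / (m + ½) nm.
m=6: 810 nm (IR); m=7: 702 nm (visible); m=8: 620 nm (visible); m=9: 555 nm (visible); m=10: 502 nm (visible); m=11: 458 nm (visible); m=12: 421 nm (visible); m=13: 390 nm (visible); m=14: 363 nm (UV).

7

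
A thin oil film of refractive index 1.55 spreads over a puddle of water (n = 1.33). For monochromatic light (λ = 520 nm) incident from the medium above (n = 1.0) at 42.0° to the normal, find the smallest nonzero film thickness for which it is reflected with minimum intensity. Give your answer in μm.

0.186 μm

Top surface (1.0 → 1.55): reflection off a higher-index medium gives a half-wave phase shift.
Ray reflecting at the bottom interface goes from n = 1.55 toward n = 1.33: no phase shift.
Exactly one π shift → a net half-wave offset.
So the condition for destructive reflection is 2 n t cos θ_r = m λ.
Snell's law: 1.0 sin 42.0° = 1.55 sin θ_r → sin θ_r = 0.432, cos θ_r = 0.902.
Minimum nonzero at m = 1: t = λ / (2 n cos θ_r) = 520 / (2 × 1.55 × 0.902) = 186 nm.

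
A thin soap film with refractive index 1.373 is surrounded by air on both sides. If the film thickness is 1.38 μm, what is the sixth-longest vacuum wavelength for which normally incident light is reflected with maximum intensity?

689 nm

At the upper boundary (n = 1.0 to n = 1.373) the reflected ray undergoes a half-wave phase shift.
At the lower boundary (n = 1.373 to n = 1.0) the reflected ray undergoes no phase shift.
Net: one phase inversion between the two reflected rays.
So the condition for constructive reflection is 2 n t = (m + ½) λ.
λ = 2 n t / (m + ½). The sixth-longest wavelength is m = 5: λ = 2 × 1.373 × 1380 / 5.50 = 689 nm.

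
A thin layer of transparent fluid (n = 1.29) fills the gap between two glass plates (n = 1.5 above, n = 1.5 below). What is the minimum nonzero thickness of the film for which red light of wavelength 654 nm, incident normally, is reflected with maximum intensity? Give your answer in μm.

0.127 μm

At the upper boundary (n = 1.5 to n = 1.29) the reflected ray undergoes no phase shift.
At the lower boundary (n = 1.29 to n = 1.5) the reflected ray undergoes a half-wave phase shift.
Net: one phase inversion between the two reflected rays.
With one net inversion, constructive interference in reflection requires 2 n t = (m + ½) λ.
Minimum at m = 0: t = λ / (4 n) = 654 / (4 × 1.29) = 127 nm.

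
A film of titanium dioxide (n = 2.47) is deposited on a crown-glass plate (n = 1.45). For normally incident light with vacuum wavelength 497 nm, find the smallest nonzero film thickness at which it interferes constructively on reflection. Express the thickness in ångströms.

503 Å

Ray reflecting at the top interface goes from n = 1.0 toward n = 2.47: a half-wave phase shift.
Bottom surface (2.47 → 1.45): reflection off a lower-index medium gives no phase shift.
Net: one phase inversion between the two reflected rays.
With one net inversion, constructive interference in reflection requires 2 n t = (m + ½) λ.
Minimum at m = 0: t = λ / (4 n) = 497 / (4 × 2.47) = 50.3 nm.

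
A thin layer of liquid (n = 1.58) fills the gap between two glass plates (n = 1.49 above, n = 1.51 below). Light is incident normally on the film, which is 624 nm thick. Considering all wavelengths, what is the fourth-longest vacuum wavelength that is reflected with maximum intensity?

At the upper boundary (n = 1.49 to n = 1.58) the reflected ray undergoes a half-wave phase shift.
Ray reflecting at the bottom interface goes from n = 1.58 toward n = 1.51: no phase shift.
Exactly one π shift → a net half-wave offset.
So the condition for constructive reflection is 2 n t = (m + ½) λ.
λ = 2 n t / (m + ½). The fourth-longest wavelength is m = 3: λ = 2 × 1.58 × 624 / 3.50 = 563 nm.

563 nm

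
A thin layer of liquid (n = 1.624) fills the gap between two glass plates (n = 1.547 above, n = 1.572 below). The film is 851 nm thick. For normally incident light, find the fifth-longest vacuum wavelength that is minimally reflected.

Ray reflecting at the top interface goes from n = 1.547 toward n = 1.624: a half-wave phase shift.
Bottom surface (1.624 → 1.572): reflection off a lower-index medium gives no phase shift.
Exactly one π shift → a net half-wave offset.
So the condition for destructive reflection is 2 n t = m λ.
λ = 2 n t / m. The fifth-longest wavelength is m = 5: λ = 2 × 1.624 × 851 / 5.00 = 553 nm.

553 nm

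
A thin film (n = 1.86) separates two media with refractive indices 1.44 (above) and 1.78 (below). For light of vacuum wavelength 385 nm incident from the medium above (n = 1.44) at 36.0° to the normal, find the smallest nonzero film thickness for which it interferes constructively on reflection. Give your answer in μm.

Top surface (1.44 → 1.86): reflection off a higher-index medium gives a half-wave phase shift.
Ray reflecting at the bottom interface goes from n = 1.86 toward n = 1.78: no phase shift.
Exactly one π shift → a net half-wave offset.
With one net inversion, constructive interference in reflection requires 2 n t cos θ_r = (m + ½) λ.
Snell's law: 1.44 sin 36.0° = 1.86 sin θ_r → sin θ_r = 0.455, cos θ_r = 0.890.
Minimum at m = 0: t = λ / (4 n cos θ_r) = 385 / (4 × 1.86 × 0.890) = 58.1 nm.

0.0581 μm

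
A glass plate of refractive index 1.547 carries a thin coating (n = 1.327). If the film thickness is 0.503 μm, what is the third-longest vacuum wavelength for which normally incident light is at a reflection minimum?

534 nm

At the upper boundary (n = 1.0 to n = 1.327) the reflected ray undergoes a half-wave phase shift.
Bottom surface (1.327 → 1.547): reflection off a higher-index medium gives a half-wave phase shift.
Zero or two π shifts → no net half-wave offset.
With no net inversion, destructive interference in reflection requires 2 n t = (m + ½) λ.
λ = 2 n t / (m + ½). The third-longest wavelength is m = 2: λ = 2 × 1.327 × 503 / 2.50 = 534 nm.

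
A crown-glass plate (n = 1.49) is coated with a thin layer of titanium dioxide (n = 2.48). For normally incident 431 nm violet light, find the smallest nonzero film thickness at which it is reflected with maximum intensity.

43.4 nm

Ray reflecting at the top interface goes from n = 1.0 toward n = 2.48: a half-wave phase shift.
Ray reflecting at the bottom interface goes from n = 2.48 toward n = 1.49: no phase shift.
Net: one phase inversion between the two reflected rays.
For maximum reflection here: 2 n t = (m + ½) λ.
Minimum at m = 0: t = λ / (4 n) = 431 / (4 × 2.48) = 43.4 nm.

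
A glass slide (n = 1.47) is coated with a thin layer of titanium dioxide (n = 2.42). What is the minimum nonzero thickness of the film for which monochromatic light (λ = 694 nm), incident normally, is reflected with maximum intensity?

71.7 nm

Ray reflecting at the top interface goes from n = 1.0 toward n = 2.42: a half-wave phase shift.
At the lower boundary (n = 2.42 to n = 1.47) the reflected ray undergoes no phase shift.
The two reflections differ by half a wavelength.
For strong reflection here: 2 n t = (m + ½) λ.
Minimum at m = 0: t = λ / (4 n) = 694 / (4 × 2.42) = 71.7 nm.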